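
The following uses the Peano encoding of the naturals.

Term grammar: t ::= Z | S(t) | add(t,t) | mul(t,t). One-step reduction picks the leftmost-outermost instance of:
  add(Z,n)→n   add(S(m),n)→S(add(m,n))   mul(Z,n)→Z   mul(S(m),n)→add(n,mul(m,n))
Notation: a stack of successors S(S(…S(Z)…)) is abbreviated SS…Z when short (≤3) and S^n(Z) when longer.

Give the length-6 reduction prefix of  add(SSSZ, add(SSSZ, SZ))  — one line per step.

  start: add(SSSZ, add(SSSZ, SZ))
  step 1: S(add(SSZ, add(SSSZ, SZ)))
  step 2: S(S(add(SZ, add(SSSZ, SZ))))
  step 3: S(S(S(add(Z, add(SSSZ, SZ)))))
  step 4: S(S(S(add(SSSZ, SZ))))
  step 5: S(S(S(S(add(SSZ, SZ)))))
  step 6: S(S(S(S(S(add(SZ, SZ))))))

Answer: after 6 steps: S(S(S(S(S(add(SZ, SZ))))))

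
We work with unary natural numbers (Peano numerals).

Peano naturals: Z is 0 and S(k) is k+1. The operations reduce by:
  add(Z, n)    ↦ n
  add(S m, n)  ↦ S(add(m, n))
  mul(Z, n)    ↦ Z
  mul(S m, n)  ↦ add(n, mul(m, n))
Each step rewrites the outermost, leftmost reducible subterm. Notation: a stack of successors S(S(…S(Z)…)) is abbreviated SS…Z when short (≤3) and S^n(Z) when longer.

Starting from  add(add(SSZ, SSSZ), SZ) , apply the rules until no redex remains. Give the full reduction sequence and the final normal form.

Answer: normal form = S^6(Z)  (in 9 steps)

Reduction:
  start: add(add(SSZ, SSSZ), SZ)
  step 1: add(S(add(SZ, SSSZ)), SZ)
  step 2: S(add(add(SZ, SSSZ), SZ))
  step 3: S(add(S(add(Z, SSSZ)), SZ))
  step 4: S(S(add(add(Z, SSSZ), SZ)))
  step 5: S(S(add(SSSZ, SZ)))
  step 6: S(S(S(add(SSZ, SZ))))
  step 7: S(S(S(S(add(SZ, SZ)))))
  step 8: S(S(S(S(S(add(Z, SZ))))))
  step 9: S^6(Z)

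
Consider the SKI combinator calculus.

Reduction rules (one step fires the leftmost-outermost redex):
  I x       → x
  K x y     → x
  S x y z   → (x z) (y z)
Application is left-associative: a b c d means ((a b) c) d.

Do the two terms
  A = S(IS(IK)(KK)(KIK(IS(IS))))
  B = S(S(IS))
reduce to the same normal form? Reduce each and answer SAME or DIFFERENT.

Answer: SAME — A ⇓ S(SS), B ⇓ S(SS)

Working:
Term A:
  start: S(IS(IK)(KK)(KIK(IS(IS))))
  →1  S(S(IK)(KK)(KIK(IS(IS))))
  →2  S(IK(KIK(IS(IS)))(KK(KIK(IS(IS)))))
  →3  S(K(KIK(IS(IS)))(KK(KIK(IS(IS)))))
  →4  S(KIK(IS(IS)))
  →5  S(I(IS(IS)))
  →6  S(IS(IS))
  →7  S(S(IS))
  →8  S(SS)

Term B:
  start: S(S(IS))
  →1  S(SS)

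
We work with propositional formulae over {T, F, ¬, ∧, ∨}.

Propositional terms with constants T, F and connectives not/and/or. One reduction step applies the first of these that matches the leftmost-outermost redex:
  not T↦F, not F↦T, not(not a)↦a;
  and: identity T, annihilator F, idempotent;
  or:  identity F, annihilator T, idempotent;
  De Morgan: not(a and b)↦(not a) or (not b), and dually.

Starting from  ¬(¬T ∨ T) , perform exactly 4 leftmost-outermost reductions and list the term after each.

  start: ¬(¬T ∨ T)
  [1] ¬¬T ∧ ¬T
  [2] T ∧ ¬T
  [3] ¬T
  [4] F

Answer: after 4 steps: F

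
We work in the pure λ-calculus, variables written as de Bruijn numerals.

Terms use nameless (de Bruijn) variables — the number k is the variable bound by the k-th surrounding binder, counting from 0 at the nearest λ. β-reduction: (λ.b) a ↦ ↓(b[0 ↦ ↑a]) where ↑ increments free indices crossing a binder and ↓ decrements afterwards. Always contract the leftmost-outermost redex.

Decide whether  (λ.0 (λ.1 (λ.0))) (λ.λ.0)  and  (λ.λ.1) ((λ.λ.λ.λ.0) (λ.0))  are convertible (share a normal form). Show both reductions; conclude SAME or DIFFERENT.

Answer: DIFFERENT — A ⇓ λ.0, B ⇓ λ.λ.λ.λ.0

Derivation:
Term A:
  start: (λ.0 (λ.1 (λ.0))) (λ.λ.0)
  →1  (λ.λ.0) (λ.(λ.λ.0) (λ.0))
  →2  λ.0

Term B:
  start: (λ.λ.1) ((λ.λ.λ.λ.0) (λ.0))
  →1  λ.(λ.λ.λ.λ.0) (λ.0)
  →2  λ.λ.λ.λ.0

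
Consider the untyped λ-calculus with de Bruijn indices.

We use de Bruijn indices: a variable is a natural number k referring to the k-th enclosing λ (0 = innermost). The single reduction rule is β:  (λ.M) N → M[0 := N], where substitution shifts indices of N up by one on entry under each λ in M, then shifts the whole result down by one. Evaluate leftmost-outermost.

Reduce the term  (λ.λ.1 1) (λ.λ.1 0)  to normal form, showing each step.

Answer: normal form = λ.λ.λ.1 0  (in 3 steps)

Derivation:
  start: (λ.λ.1 1) (λ.λ.1 0)
  step 1: λ.(λ.λ.1 0) (λ.λ.1 0)
  step 2: λ.λ.(λ.λ.1 0) 0
  step 3: λ.λ.λ.1 0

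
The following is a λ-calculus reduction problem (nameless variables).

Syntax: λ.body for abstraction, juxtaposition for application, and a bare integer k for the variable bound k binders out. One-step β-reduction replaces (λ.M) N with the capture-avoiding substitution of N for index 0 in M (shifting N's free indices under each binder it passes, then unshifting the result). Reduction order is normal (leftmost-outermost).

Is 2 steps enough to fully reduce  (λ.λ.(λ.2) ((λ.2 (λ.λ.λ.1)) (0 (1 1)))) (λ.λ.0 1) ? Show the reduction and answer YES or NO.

Answer: YES — reaches normal form λ.λ.λ.0 1 in 2 ≤ 2 steps

Reduction:
  start: (λ.λ.(λ.2) ((λ.2 (λ.λ.λ.1)) (0 (1 1)))) (λ.λ.0 1)
  step 1: λ.(λ.λ.λ.0 1) ((λ.(λ.λ.0 1) (λ.λ.λ.1)) (0 ((λ.λ.0 1) (λ.λ.0 1))))
  step 2: λ.λ.λ.0 1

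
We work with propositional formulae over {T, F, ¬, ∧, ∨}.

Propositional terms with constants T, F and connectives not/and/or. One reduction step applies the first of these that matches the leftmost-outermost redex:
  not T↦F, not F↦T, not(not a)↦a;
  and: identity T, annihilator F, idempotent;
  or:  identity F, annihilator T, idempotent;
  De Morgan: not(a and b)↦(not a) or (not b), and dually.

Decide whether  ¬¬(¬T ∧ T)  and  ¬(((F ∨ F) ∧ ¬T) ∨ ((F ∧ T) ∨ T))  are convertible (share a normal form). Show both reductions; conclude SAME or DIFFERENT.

Term A:
  start: ¬¬(¬T ∧ T)
  [1] ¬T ∧ T
  [2] ¬T
  [3] F

Term B:
  start: ¬(((F ∨ F) ∧ ¬T) ∨ ((F ∧ T) ∨ T))
  [1] ¬((F ∨ F) ∧ ¬T) ∧ ¬((F ∧ T) ∨ T)
  [2] (¬(F ∨ F) ∨ ¬¬T) ∧ ¬((F ∧ T) ∨ T)
  [3] ((¬F ∧ ¬F) ∨ ¬¬T) ∧ ¬((F ∧ T) ∨ T)
  [4] (¬F ∨ ¬¬T) ∧ ¬((F ∧ T) ∨ T)
  [5] (T ∨ ¬¬T) ∧ ¬((F ∧ T) ∨ T)
  [6] T ∧ ¬((F ∧ T) ∨ T)
  [7] ¬((F ∧ T) ∨ T)
  [8] ¬(F ∧ T) ∧ ¬T
  [9] (¬F ∨ ¬T) ∧ ¬T
  [10] (T ∨ ¬T) ∧ ¬T
  [11] T ∧ ¬T
  [12] ¬T
  [13] F

Answer: SAME — A ⇓ F, B ⇓ F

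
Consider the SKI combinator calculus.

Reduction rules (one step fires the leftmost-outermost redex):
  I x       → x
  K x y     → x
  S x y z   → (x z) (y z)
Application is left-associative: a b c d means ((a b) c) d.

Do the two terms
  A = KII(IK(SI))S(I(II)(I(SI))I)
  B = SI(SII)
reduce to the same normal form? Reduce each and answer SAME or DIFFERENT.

Term A:
  start: KII(IK(SI))S(I(II)(I(SI))I)
  step 1: I(IK(SI))S(I(II)(I(SI))I)
  step 2: IK(SI)S(I(II)(I(SI))I)
  step 3: K(SI)S(I(II)(I(SI))I)
  step 4: SI(I(II)(I(SI))I)
  step 5: SI(II(I(SI))I)
  step 6: SI(I(I(SI))I)
  step 7: SI(I(SI)I)
  step 8: SI(SII)

Term B:
  start: SI(SII)

Answer: SAME — A ⇓ SI(SII), B ⇓ SI(SII)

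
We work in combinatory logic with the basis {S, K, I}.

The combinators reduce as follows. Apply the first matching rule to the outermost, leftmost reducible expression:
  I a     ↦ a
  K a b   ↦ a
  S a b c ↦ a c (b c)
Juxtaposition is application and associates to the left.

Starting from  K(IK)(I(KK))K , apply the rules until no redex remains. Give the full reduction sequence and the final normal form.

  start: K(IK)(I(KK))K
  →1  IKK
  →2  KK

Answer: normal form = KK  (in 2 steps)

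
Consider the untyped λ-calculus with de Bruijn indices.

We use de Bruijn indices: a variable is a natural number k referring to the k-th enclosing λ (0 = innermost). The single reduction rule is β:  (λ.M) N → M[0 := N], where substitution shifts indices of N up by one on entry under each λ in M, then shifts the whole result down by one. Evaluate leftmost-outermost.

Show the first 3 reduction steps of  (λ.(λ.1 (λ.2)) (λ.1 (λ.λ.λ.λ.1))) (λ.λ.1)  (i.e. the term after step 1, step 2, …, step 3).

Answer: after 3 steps: λ.λ.λ.λ.1

Reduction:
  start: (λ.(λ.1 (λ.2)) (λ.1 (λ.λ.λ.λ.1))) (λ.λ.1)
  →1  (λ.(λ.λ.1) (λ.λ.λ.1)) (λ.(λ.λ.1) (λ.λ.λ.λ.1))
  →2  (λ.λ.1) (λ.λ.λ.1)
  →3  λ.λ.λ.λ.1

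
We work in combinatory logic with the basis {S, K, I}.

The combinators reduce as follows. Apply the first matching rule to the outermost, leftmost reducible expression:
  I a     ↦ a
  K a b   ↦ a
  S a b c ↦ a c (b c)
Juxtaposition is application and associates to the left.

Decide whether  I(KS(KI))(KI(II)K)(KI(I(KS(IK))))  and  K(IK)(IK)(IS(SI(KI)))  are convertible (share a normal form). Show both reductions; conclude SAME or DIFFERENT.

Answer: DIFFERENT — A ⇓ SKI, B ⇓ K(S(SI(KI)))

Working:
Term A:
  start: I(KS(KI))(KI(II)K)(KI(I(KS(IK))))
  step 1: KS(KI)(KI(II)K)(KI(I(KS(IK))))
  step 2: S(KI(II)K)(KI(I(KS(IK))))
  step 3: S(IK)(KI(I(KS(IK))))
  step 4: SK(KI(I(KS(IK))))
  step 5: SKI

Term B:
  start: K(IK)(IK)(IS(SI(KI)))
  step 1: IK(IS(SI(KI)))
  step 2: K(IS(SI(KI)))
  step 3: K(S(SI(KI)))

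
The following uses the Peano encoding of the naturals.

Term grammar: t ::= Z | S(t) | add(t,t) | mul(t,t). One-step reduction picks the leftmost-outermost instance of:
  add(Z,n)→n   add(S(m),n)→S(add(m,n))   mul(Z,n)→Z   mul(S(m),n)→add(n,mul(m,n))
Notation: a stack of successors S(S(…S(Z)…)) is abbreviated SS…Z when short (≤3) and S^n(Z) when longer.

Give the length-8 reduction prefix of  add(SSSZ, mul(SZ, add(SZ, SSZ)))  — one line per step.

  start: add(SSSZ, mul(SZ, add(SZ, SSZ)))
  [1] S(add(SSZ, mul(SZ, add(SZ, SSZ))))
  [2] S(S(add(SZ, mul(SZ, add(SZ, SSZ)))))
  [3] S(S(S(add(Z, mul(SZ, add(SZ, SSZ))))))
  [4] S(S(S(mul(SZ, add(SZ, SSZ)))))
  [5] S(S(S(add(add(SZ, SSZ), mul(Z, add(SZ, SSZ))))))
  [6] S(S(S(add(S(add(Z, SSZ)), mul(Z, add(SZ, SSZ))))))
  [7] S(S(S(S(add(add(Z, SSZ), mul(Z, add(SZ, SSZ)))))))
  [8] S(S(S(S(add(SSZ, mul(Z, add(SZ, SSZ)))))))

Answer: after 8 steps: S(S(S(S(add(SSZ, mul(Z, add(SZ, SSZ)))))))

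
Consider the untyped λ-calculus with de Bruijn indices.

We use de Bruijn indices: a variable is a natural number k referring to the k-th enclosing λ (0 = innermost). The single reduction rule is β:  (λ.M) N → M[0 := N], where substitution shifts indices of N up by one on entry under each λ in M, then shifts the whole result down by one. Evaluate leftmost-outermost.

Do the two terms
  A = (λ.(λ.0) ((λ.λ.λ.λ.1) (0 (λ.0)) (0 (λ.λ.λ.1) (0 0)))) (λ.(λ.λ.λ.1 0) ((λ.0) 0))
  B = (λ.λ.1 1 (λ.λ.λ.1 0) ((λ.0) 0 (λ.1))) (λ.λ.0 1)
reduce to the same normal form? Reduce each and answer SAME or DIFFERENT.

Term A:
  start: (λ.(λ.0) ((λ.λ.λ.λ.1) (0 (λ.0)) (0 (λ.λ.λ.1) (0 0)))) (λ.(λ.λ.λ.1 0) ((λ.0) 0))
  step 1: (λ.0) ((λ.λ.λ.λ.1) ((λ.(λ.λ.λ.1 0) ((λ.0) 0)) (λ.0)) ((λ.(λ.λ.λ.1 0) ((λ.0) 0)) (λ.λ.λ.1) ((λ.(λ.λ.λ.1 0) ((λ.0) 0)) (λ.(λ.λ.λ.1 0) ((λ.0) 0)))))
  step 2: (λ.λ.λ.λ.1) ((λ.(λ.λ.λ.1 0) ((λ.0) 0)) (λ.0)) ((λ.(λ.λ.λ.1 0) ((λ.0) 0)) (λ.λ.λ.1) ((λ.(λ.λ.λ.1 0) ((λ.0) 0)) (λ.(λ.λ.λ.1 0) ((λ.0) 0))))
  step 3: (λ.λ.λ.1) ((λ.(λ.λ.λ.1 0) ((λ.0) 0)) (λ.λ.λ.1) ((λ.(λ.λ.λ.1 0) ((λ.0) 0)) (λ.(λ.λ.λ.1 0) ((λ.0) 0))))
  step 4: λ.λ.1

Term B:
  start: (λ.λ.1 1 (λ.λ.λ.1 0) ((λ.0) 0 (λ.1))) (λ.λ.0 1)
  step 1: λ.(λ.λ.0 1) (λ.λ.0 1) (λ.λ.λ.1 0) ((λ.0) 0 (λ.1))
  step 2: λ.(λ.0 (λ.λ.0 1)) (λ.λ.λ.1 0) ((λ.0) 0 (λ.1))
  step 3: λ.(λ.λ.λ.1 0) (λ.λ.0 1) ((λ.0) 0 (λ.1))
  step 4: λ.(λ.λ.1 0) ((λ.0) 0 (λ.1))
  step 5: λ.λ.(λ.0) 1 (λ.2) 0
  step 6: λ.λ.1 (λ.2) 0

Answer: DIFFERENT — A ⇓ λ.λ.1, B ⇓ λ.λ.1 (λ.2) 0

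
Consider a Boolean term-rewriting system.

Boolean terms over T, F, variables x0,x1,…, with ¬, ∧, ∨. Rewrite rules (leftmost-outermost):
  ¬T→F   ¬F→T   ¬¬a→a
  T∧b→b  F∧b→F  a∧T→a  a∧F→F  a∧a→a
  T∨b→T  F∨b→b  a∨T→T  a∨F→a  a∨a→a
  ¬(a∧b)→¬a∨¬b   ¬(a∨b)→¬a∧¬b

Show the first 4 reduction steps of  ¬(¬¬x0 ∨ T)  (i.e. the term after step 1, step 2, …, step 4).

  start: ¬(¬¬x0 ∨ T)
  [1] ¬¬¬x0 ∧ ¬T
  [2] ¬x0 ∧ ¬T
  [3] ¬x0 ∧ F
  [4] F

Answer: after 4 steps: F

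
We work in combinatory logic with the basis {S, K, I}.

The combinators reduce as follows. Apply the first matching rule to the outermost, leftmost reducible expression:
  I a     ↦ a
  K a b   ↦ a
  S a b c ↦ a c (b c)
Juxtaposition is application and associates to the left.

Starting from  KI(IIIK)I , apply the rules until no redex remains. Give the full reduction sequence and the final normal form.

Answer: normal form = I  (in 2 steps)

Derivation:
  start: KI(IIIK)I
  [1] II
  [2] I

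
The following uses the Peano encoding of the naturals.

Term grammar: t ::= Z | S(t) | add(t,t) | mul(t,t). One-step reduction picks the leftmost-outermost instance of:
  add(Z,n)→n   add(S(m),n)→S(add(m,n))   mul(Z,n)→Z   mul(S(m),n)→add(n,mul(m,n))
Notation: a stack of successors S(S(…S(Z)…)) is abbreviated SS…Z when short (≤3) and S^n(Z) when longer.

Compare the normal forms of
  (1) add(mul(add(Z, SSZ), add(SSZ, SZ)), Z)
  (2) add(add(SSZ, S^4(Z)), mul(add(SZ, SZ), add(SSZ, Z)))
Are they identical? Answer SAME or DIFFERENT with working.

Answer: DIFFERENT — A ⇓ S^6(Z), B ⇓ S^10(Z)

Reduction:
Term A:
  start: add(mul(add(Z, SSZ), add(SSZ, SZ)), Z)
  [1] add(mul(SSZ, add(SSZ, SZ)), Z)
  [2] add(add(add(SSZ, SZ), mul(SZ, add(SSZ, SZ))), Z)
  [3] add(add(S(add(SZ, SZ)), mul(SZ, add(SSZ, SZ))), Z)
  [4] add(S(add(add(SZ, SZ), mul(SZ, add(SSZ, SZ)))), Z)
  [5] S(add(add(add(SZ, SZ), mul(SZ, add(SSZ, SZ))), Z))
  [6] S(add(add(S(add(Z, SZ)), mul(SZ, add(SSZ, SZ))), Z))
  [7] S(add(S(add(add(Z, SZ), mul(SZ, add(SSZ, SZ)))), Z))
  [8] S(S(add(add(add(Z, SZ), mul(SZ, add(SSZ, SZ))), Z)))
  [9] S(S(add(add(SZ, mul(SZ, add(SSZ, SZ))), Z)))
  [10] S(S(add(S(add(Z, mul(SZ, add(SSZ, SZ)))), Z)))
  [11] S(S(S(add(add(Z, mul(SZ, add(SSZ, SZ))), Z))))
  [12] S(S(S(add(mul(SZ, add(SSZ, SZ)), Z))))
  [13] S(S(S(add(add(add(SSZ, SZ), mul(Z, add(SSZ, SZ))), Z))))
  [14] S(S(S(add(add(S(add(SZ, SZ)), mul(Z, add(SSZ, SZ))), Z))))
  [15] S(S(S(add(S(add(add(SZ, SZ), mul(Z, add(SSZ, SZ)))), Z))))
  [16] S(S(S(S(add(add(add(SZ, SZ), mul(Z, add(SSZ, SZ))), Z)))))
  [17] S(S(S(S(add(add(S(add(Z, SZ)), mul(Z, add(SSZ, SZ))), Z)))))
  [18] S(S(S(S(add(S(add(add(Z, SZ), mul(Z, add(SSZ, SZ)))), Z)))))
  [19] S(S(S(S(S(add(add(add(Z, SZ), mul(Z, add(SSZ, SZ))), Z))))))
  [20] S(S(S(S(S(add(add(SZ, mul(Z, add(SSZ, SZ))), Z))))))
  [21] S(S(S(S(S(add(S(add(Z, mul(Z, add(SSZ, SZ)))), Z))))))
  [22] S(S(S(S(S(S(add(add(Z, mul(Z, add(SSZ, SZ))), Z)))))))
  [23] S(S(S(S(S(S(add(mul(Z, add(SSZ, SZ)), Z)))))))
  [24] S(S(S(S(S(S(add(Z, Z)))))))
  [25] S^6(Z)

Term B:
  start: add(add(SSZ, S^4(Z)), mul(add(SZ, SZ), add(SSZ, Z)))
  [1] add(S(add(SZ, S^4(Z))), mul(add(SZ, SZ), add(SSZ, Z)))
  [2] S(add(add(SZ, S^4(Z)), mul(add(SZ, SZ), add(SSZ, Z))))
  [3] S(add(S(add(Z, S^4(Z))), mul(add(SZ, SZ), add(SSZ, Z))))
  [4] S(S(add(add(Z, S^4(Z)), mul(add(SZ, SZ), add(SSZ, Z)))))
  [5] S(S(add(S^4(Z), mul(add(SZ, SZ), add(SSZ, Z)))))
  [6] S(S(S(add(SSSZ, mul(add(SZ, SZ), add(SSZ, Z))))))
  [7] S(S(S(S(add(SSZ, mul(add(SZ, SZ), add(SSZ, Z)))))))
  [8] S(S(S(S(S(add(SZ, mul(add(SZ, SZ), add(SSZ, Z))))))))
  [9] S(S(S(S(S(S(add(Z, mul(add(SZ, SZ), add(SSZ, Z)))))))))
  [10] S(S(S(S(S(S(mul(add(SZ, SZ), add(SSZ, Z))))))))
  [11] S(S(S(S(S(S(mul(S(add(Z, SZ)), add(SSZ, Z))))))))
  [12] S(S(S(S(S(S(add(add(SSZ, Z), mul(add(Z, SZ), add(SSZ, Z)))))))))
  [13] S(S(S(S(S(S(add(S(add(SZ, Z)), mul(add(Z, SZ), add(SSZ, Z)))))))))
  [14] S(S(S(S(S(S(S(add(add(SZ, Z), mul(add(Z, SZ), add(SSZ, Z))))))))))
  [15] S(S(S(S(S(S(S(add(S(add(Z, Z)), mul(add(Z, SZ), add(SSZ, Z))))))))))
  [16] S(S(S(S(S(S(S(S(add(add(Z, Z), mul(add(Z, SZ), add(SSZ, Z)))))))))))
  [17] S(S(S(S(S(S(S(S(add(Z, mul(add(Z, SZ), add(SSZ, Z)))))))))))
  [18] S(S(S(S(S(S(S(S(mul(add(Z, SZ), add(SSZ, Z))))))))))
  [19] S(S(S(S(S(S(S(S(mul(SZ, add(SSZ, Z))))))))))
  [20] S(S(S(S(S(S(S(S(add(add(SSZ, Z), mul(Z, add(SSZ, Z)))))))))))
  [21] S(S(S(S(S(S(S(S(add(S(add(SZ, Z)), mul(Z, add(SSZ, Z)))))))))))
  [22] S(S(S(S(S(S(S(S(S(add(add(SZ, Z), mul(Z, add(SSZ, Z))))))))))))
  [23] S(S(S(S(S(S(S(S(S(add(S(add(Z, Z)), mul(Z, add(SSZ, Z))))))))))))
  [24] S(S(S(S(S(S(S(S(S(S(add(add(Z, Z), mul(Z, add(SSZ, Z)))))))))))))
  [25] S(S(S(S(S(S(S(S(S(S(add(Z, mul(Z, add(SSZ, Z)))))))))))))
  [26] S(S(S(S(S(S(S(S(S(S(mul(Z, add(SSZ, Z))))))))))))
  [27] S^10(Z)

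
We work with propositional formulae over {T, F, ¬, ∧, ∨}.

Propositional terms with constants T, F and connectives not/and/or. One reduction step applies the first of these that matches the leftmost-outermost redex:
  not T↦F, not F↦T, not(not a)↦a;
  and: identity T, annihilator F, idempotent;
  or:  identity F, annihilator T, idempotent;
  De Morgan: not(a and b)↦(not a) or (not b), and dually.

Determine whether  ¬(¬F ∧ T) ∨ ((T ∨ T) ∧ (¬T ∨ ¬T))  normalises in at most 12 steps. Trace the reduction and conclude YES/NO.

  start: ¬(¬F ∧ T) ∨ ((T ∨ T) ∧ (¬T ∨ ¬T))
  →1  (¬¬F ∨ ¬T) ∨ ((T ∨ T) ∧ (¬T ∨ ¬T))
  →2  (F ∨ ¬T) ∨ ((T ∨ T) ∧ (¬T ∨ ¬T))
  →3  ¬T ∨ ((T ∨ T) ∧ (¬T ∨ ¬T))
  →4  F ∨ ((T ∨ T) ∧ (¬T ∨ ¬T))
  →5  (T ∨ T) ∧ (¬T ∨ ¬T)
  →6  T ∧ (¬T ∨ ¬T)
  →7  ¬T ∨ ¬T
  →8  ¬T
  →9  F

Answer: YES — reaches normal form F in 9 ≤ 12 steps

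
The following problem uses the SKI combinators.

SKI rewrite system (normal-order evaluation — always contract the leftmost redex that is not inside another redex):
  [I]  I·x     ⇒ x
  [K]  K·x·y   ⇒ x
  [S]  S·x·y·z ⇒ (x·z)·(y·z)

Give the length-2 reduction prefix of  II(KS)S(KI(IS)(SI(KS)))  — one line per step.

Answer: after 2 steps: KSS(KI(IS)(SI(KS)))

Derivation:
  start: II(KS)S(KI(IS)(SI(KS)))
  [1] I(KS)S(KI(IS)(SI(KS)))
  [2] KSS(KI(IS)(SI(KS)))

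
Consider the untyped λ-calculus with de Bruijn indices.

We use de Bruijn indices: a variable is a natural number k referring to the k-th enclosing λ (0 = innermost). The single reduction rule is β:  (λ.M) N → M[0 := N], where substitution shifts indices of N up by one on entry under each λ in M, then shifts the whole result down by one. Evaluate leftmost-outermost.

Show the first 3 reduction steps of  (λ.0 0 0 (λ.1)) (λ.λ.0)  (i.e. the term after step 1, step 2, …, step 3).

Answer: after 3 steps: (λ.λ.0) (λ.λ.λ.0)

Reduction:
  start: (λ.0 0 0 (λ.1)) (λ.λ.0)
  [1] (λ.λ.0) (λ.λ.0) (λ.λ.0) (λ.λ.λ.0)
  [2] (λ.0) (λ.λ.0) (λ.λ.λ.0)
  [3] (λ.λ.0) (λ.λ.λ.0)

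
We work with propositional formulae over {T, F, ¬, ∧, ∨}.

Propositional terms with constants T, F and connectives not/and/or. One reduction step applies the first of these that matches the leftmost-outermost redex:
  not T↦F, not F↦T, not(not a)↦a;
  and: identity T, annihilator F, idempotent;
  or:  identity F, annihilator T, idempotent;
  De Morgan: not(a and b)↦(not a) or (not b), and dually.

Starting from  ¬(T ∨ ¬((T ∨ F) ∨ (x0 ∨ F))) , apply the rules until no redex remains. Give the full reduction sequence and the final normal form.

  start: ¬(T ∨ ¬((T ∨ F) ∨ (x0 ∨ F)))
  →1  ¬T ∧ ¬¬((T ∨ F) ∨ (x0 ∨ F))
  →2  F ∧ ¬¬((T ∨ F) ∨ (x0 ∨ F))
  →3  F

Answer: normal form = F  (in 3 steps)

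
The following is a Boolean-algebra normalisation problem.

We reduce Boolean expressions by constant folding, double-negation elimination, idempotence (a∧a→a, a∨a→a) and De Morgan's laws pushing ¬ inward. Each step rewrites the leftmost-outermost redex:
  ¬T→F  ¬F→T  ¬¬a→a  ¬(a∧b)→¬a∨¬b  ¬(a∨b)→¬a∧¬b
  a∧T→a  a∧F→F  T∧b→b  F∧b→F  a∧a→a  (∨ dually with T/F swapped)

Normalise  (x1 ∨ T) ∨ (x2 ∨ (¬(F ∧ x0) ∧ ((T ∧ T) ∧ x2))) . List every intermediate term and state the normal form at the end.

  start: (x1 ∨ T) ∨ (x2 ∨ (¬(F ∧ x0) ∧ ((T ∧ T) ∧ x2)))
  step 1: T ∨ (x2 ∨ (¬(F ∧ x0) ∧ ((T ∧ T) ∧ x2)))
  step 2: T

Answer: normal form = T  (in 2 steps)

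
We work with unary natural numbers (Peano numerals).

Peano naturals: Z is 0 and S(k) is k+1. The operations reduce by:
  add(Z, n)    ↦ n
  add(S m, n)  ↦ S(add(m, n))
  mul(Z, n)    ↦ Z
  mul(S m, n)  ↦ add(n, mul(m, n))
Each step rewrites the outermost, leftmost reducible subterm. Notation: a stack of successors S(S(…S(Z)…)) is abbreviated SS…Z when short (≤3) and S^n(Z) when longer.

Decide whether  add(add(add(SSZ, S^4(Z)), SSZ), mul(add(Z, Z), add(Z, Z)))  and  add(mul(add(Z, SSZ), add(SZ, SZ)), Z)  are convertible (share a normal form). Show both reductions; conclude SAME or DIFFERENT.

Answer: DIFFERENT — A ⇓ S^8(Z), B ⇓ S^4(Z)

Working:
Term A:
  start: add(add(add(SSZ, S^4(Z)), SSZ), mul(add(Z, Z), add(Z, Z)))
  →1  add(add(S(add(SZ, S^4(Z))), SSZ), mul(add(Z, Z), add(Z, Z)))
  →2  add(S(add(add(SZ, S^4(Z)), SSZ)), mul(add(Z, Z), add(Z, Z)))
  →3  S(add(add(add(SZ, S^4(Z)), SSZ), mul(add(Z, Z), add(Z, Z))))
  →4  S(add(add(S(add(Z, S^4(Z))), SSZ), mul(add(Z, Z), add(Z, Z))))
  →5  S(add(S(add(add(Z, S^4(Z)), SSZ)), mul(add(Z, Z), add(Z, Z))))
  →6  S(S(add(add(add(Z, S^4(Z)), SSZ), mul(add(Z, Z), add(Z, Z)))))
  →7  S(S(add(add(S^4(Z), SSZ), mul(add(Z, Z), add(Z, Z)))))
  →8  S(S(add(S(add(SSSZ, SSZ)), mul(add(Z, Z), add(Z, Z)))))
  →9  S(S(S(add(add(SSSZ, SSZ), mul(add(Z, Z), add(Z, Z))))))
  →10  S(S(S(add(S(add(SSZ, SSZ)), mul(add(Z, Z), add(Z, Z))))))
  →11  S(S(S(S(add(add(SSZ, SSZ), mul(add(Z, Z), add(Z, Z)))))))
  →12  S(S(S(S(add(S(add(SZ, SSZ)), mul(add(Z, Z), add(Z, Z)))))))
  →13  S(S(S(S(S(add(add(SZ, SSZ), mul(add(Z, Z), add(Z, Z))))))))
  →14  S(S(S(S(S(add(S(add(Z, SSZ)), mul(add(Z, Z), add(Z, Z))))))))
  →15  S(S(S(S(S(S(add(add(Z, SSZ), mul(add(Z, Z), add(Z, Z)))))))))
  →16  S(S(S(S(S(S(add(SSZ, mul(add(Z, Z), add(Z, Z)))))))))
  →17  S(S(S(S(S(S(S(add(SZ, mul(add(Z, Z), add(Z, Z))))))))))
  →18  S(S(S(S(S(S(S(S(add(Z, mul(add(Z, Z), add(Z, Z)))))))))))
  →19  S(S(S(S(S(S(S(S(mul(add(Z, Z), add(Z, Z))))))))))
  →20  S(S(S(S(S(S(S(S(mul(Z, add(Z, Z))))))))))
  →21  S^8(Z)

Term B:
  start: add(mul(add(Z, SSZ), add(SZ, SZ)), Z)
  →1  add(mul(SSZ, add(SZ, SZ)), Z)
  →2  add(add(add(SZ, SZ), mul(SZ, add(SZ, SZ))), Z)
  →3  add(add(S(add(Z, SZ)), mul(SZ, add(SZ, SZ))), Z)
  →4  add(S(add(add(Z, SZ), mul(SZ, add(SZ, SZ)))), Z)
  →5  S(add(add(add(Z, SZ), mul(SZ, add(SZ, SZ))), Z))
  →6  S(add(add(SZ, mul(SZ, add(SZ, SZ))), Z))
  →7  S(add(S(add(Z, mul(SZ, add(SZ, SZ)))), Z))
  →8  S(S(add(add(Z, mul(SZ, add(SZ, SZ))), Z)))
  →9  S(S(add(mul(SZ, add(SZ, SZ)), Z)))
  →10  S(S(add(add(add(SZ, SZ), mul(Z, add(SZ, SZ))), Z)))
  →11  S(S(add(add(S(add(Z, SZ)), mul(Z, add(SZ, SZ))), Z)))
  →12  S(S(add(S(add(add(Z, SZ), mul(Z, add(SZ, SZ)))), Z)))
  →13  S(S(S(add(add(add(Z, SZ), mul(Z, add(SZ, SZ))), Z))))
  →14  S(S(S(add(add(SZ, mul(Z, add(SZ, SZ))), Z))))
  →15  S(S(S(add(S(add(Z, mul(Z, add(SZ, SZ)))), Z))))
  →16  S(S(S(S(add(add(Z, mul(Z, add(SZ, SZ))), Z)))))
  →17  S(S(S(S(add(mul(Z, add(SZ, SZ)), Z)))))
  →18  S(S(S(S(add(Z, Z)))))
  →19  S^4(Z)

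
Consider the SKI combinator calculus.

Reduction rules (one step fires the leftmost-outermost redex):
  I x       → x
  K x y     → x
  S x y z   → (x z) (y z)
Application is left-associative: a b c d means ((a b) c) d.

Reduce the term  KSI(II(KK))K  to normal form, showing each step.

Answer: normal form = S(KK)K  (in 3 steps)

Working:
  start: KSI(II(KK))K
  [1] S(II(KK))K
  [2] S(I(KK))K
  [3] S(KK)K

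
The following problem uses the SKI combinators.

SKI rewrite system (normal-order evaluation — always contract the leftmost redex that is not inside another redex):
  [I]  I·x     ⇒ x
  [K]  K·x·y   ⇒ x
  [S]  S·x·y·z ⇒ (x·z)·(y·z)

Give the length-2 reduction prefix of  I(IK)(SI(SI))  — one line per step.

  start: I(IK)(SI(SI))
  →1  IK(SI(SI))
  →2  K(SI(SI))

Answer: after 2 steps: K(SI(SI))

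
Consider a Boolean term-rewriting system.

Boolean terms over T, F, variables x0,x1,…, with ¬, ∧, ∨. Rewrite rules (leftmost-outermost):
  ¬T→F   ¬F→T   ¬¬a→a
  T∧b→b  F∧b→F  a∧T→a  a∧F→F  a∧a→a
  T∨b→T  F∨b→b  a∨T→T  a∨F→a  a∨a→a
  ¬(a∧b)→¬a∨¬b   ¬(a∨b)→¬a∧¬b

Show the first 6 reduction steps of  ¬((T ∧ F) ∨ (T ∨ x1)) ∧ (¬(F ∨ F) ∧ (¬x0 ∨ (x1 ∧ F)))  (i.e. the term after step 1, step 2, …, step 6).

  start: ¬((T ∧ F) ∨ (T ∨ x1)) ∧ (¬(F ∨ F) ∧ (¬x0 ∨ (x1 ∧ F)))
  →1  (¬(T ∧ F) ∧ ¬(T ∨ x1)) ∧ (¬(F ∨ F) ∧ (¬x0 ∨ (x1 ∧ F)))
  →2  ((¬T ∨ ¬F) ∧ ¬(T ∨ x1)) ∧ (¬(F ∨ F) ∧ (¬x0 ∨ (x1 ∧ F)))
  →3  ((F ∨ ¬F) ∧ ¬(T ∨ x1)) ∧ (¬(F ∨ F) ∧ (¬x0 ∨ (x1 ∧ F)))
  →4  (¬F ∧ ¬(T ∨ x1)) ∧ (¬(F ∨ F) ∧ (¬x0 ∨ (x1 ∧ F)))
  →5  (T ∧ ¬(T ∨ x1)) ∧ (¬(F ∨ F) ∧ (¬x0 ∨ (x1 ∧ F)))
  →6  ¬(T ∨ x1) ∧ (¬(F ∨ F) ∧ (¬x0 ∨ (x1 ∧ F)))

Answer: after 6 steps: ¬(T ∨ x1) ∧ (¬(F ∨ F) ∧ (¬x0 ∨ (x1 ∧ F)))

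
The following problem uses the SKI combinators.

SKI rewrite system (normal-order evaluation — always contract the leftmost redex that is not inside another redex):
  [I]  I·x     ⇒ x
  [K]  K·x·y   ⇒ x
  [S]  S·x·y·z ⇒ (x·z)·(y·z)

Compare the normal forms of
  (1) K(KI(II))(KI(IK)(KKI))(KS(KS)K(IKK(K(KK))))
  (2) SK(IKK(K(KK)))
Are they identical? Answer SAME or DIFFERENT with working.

Term A:
  start: K(KI(II))(KI(IK)(KKI))(KS(KS)K(IKK(K(KK))))
  [1] KI(II)(KS(KS)K(IKK(K(KK))))
  [2] I(KS(KS)K(IKK(K(KK))))
  [3] KS(KS)K(IKK(K(KK)))
  [4] SK(IKK(K(KK)))
  [5] SK(KK(K(KK)))
  [6] SKK

Term B:
  start: SK(IKK(K(KK)))
  [1] SK(KK(K(KK)))
  [2] SKK

Answer: SAME — A ⇓ SKK, B ⇓ SKK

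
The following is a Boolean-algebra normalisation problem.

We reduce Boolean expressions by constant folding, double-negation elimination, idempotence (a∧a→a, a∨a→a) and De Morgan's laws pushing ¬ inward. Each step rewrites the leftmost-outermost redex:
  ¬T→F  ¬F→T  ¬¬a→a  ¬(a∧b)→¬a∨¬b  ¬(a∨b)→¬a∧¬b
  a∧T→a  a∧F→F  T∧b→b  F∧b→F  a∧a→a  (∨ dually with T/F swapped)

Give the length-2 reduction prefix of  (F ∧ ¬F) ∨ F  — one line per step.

Answer: after 2 steps: F

Derivation:
  start: (F ∧ ¬F) ∨ F
  →1  F ∧ ¬F
  →2  F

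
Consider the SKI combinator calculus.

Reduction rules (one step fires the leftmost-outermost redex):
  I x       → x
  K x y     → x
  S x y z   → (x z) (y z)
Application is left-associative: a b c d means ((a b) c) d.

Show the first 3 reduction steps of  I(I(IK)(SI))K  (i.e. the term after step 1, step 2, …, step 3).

  start: I(I(IK)(SI))K
  [1] I(IK)(SI)K
  [2] IK(SI)K
  [3] K(SI)K

Answer: after 3 steps: K(SI)K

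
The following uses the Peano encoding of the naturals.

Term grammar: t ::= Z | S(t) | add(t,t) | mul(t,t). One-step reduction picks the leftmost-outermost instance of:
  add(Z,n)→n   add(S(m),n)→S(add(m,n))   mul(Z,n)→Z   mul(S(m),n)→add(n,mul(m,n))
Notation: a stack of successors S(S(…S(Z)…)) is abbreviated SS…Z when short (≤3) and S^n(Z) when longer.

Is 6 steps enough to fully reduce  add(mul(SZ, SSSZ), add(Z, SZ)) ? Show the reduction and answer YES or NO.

Answer: NO — after 6 steps the term is S(S(add(S(add(Z, mul(Z, SSSZ))), add(Z, SZ)))), not yet normal

Working:
  start: add(mul(SZ, SSSZ), add(Z, SZ))
  step 1: add(add(SSSZ, mul(Z, SSSZ)), add(Z, SZ))
  step 2: add(S(add(SSZ, mul(Z, SSSZ))), add(Z, SZ))
  step 3: S(add(add(SSZ, mul(Z, SSSZ)), add(Z, SZ)))
  step 4: S(add(S(add(SZ, mul(Z, SSSZ))), add(Z, SZ)))
  step 5: S(S(add(add(SZ, mul(Z, SSSZ)), add(Z, SZ))))
  step 6: S(S(add(S(add(Z, mul(Z, SSSZ))), add(Z, SZ))))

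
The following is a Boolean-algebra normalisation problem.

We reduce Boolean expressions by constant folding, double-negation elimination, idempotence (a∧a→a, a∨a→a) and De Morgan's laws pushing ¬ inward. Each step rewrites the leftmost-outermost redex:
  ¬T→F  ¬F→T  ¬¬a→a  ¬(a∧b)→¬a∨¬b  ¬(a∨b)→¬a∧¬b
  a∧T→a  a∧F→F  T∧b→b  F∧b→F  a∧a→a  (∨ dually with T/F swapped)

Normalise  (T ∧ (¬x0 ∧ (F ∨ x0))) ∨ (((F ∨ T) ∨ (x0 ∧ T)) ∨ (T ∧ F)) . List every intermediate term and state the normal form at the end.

  start: (T ∧ (¬x0 ∧ (F ∨ x0))) ∨ (((F ∨ T) ∨ (x0 ∧ T)) ∨ (T ∧ F))
  →1  (¬x0 ∧ (F ∨ x0)) ∨ (((F ∨ T) ∨ (x0 ∧ T)) ∨ (T ∧ F))
  →2  (¬x0 ∧ x0) ∨ (((F ∨ T) ∨ (x0 ∧ T)) ∨ (T ∧ F))
  →3  (¬x0 ∧ x0) ∨ ((T ∨ (x0 ∧ T)) ∨ (T ∧ F))
  →4  (¬x0 ∧ x0) ∨ (T ∨ (T ∧ F))
  →5  (¬x0 ∧ x0) ∨ T
  →6  T

Answer: normal form = T  (in 6 steps)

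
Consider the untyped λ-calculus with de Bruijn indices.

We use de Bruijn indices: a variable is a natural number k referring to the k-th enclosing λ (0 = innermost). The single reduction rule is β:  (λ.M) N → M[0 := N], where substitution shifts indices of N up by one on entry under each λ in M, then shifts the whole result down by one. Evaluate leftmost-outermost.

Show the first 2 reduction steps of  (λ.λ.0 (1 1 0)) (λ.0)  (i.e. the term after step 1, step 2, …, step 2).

  start: (λ.λ.0 (1 1 0)) (λ.0)
  [1] λ.0 ((λ.0) (λ.0) 0)
  [2] λ.0 ((λ.0) 0)

Answer: after 2 steps: λ.0 ((λ.0) 0)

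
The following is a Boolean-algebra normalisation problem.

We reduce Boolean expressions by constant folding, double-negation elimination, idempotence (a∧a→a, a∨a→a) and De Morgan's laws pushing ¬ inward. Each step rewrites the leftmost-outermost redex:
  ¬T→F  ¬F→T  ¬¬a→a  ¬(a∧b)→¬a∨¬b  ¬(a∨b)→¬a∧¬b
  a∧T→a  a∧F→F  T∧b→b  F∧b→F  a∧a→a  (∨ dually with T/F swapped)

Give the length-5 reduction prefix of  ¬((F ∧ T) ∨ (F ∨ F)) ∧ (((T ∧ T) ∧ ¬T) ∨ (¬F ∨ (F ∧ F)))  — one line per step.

Answer: after 5 steps: ¬(F ∨ F) ∧ (((T ∧ T) ∧ ¬T) ∨ (¬F ∨ (F ∧ F)))

Reduction:
  start: ¬((F ∧ T) ∨ (F ∨ F)) ∧ (((T ∧ T) ∧ ¬T) ∨ (¬F ∨ (F ∧ F)))
  step 1: (¬(F ∧ T) ∧ ¬(F ∨ F)) ∧ (((T ∧ T) ∧ ¬T) ∨ (¬F ∨ (F ∧ F)))
  step 2: ((¬F ∨ ¬T) ∧ ¬(F ∨ F)) ∧ (((T ∧ T) ∧ ¬T) ∨ (¬F ∨ (F ∧ F)))
  step 3: ((T ∨ ¬T) ∧ ¬(F ∨ F)) ∧ (((T ∧ T) ∧ ¬T) ∨ (¬F ∨ (F ∧ F)))
  step 4: (T ∧ ¬(F ∨ F)) ∧ (((T ∧ T) ∧ ¬T) ∨ (¬F ∨ (F ∧ F)))
  step 5: ¬(F ∨ F) ∧ (((T ∧ T) ∧ ¬T) ∨ (¬F ∨ (F ∧ F)))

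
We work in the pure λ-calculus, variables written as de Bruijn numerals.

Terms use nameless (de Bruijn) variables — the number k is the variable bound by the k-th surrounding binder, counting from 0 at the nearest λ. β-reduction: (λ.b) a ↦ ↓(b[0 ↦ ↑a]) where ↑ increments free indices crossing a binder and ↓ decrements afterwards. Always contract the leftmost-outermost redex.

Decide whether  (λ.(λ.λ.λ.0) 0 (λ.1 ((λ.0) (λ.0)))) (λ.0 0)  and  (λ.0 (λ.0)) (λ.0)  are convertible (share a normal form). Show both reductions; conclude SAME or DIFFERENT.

Answer: SAME — A ⇓ λ.0, B ⇓ λ.0

Derivation:
Term A:
  start: (λ.(λ.λ.λ.0) 0 (λ.1 ((λ.0) (λ.0)))) (λ.0 0)
  step 1: (λ.λ.λ.0) (λ.0 0) (λ.(λ.0 0) ((λ.0) (λ.0)))
  step 2: (λ.λ.0) (λ.(λ.0 0) ((λ.0) (λ.0)))
  step 3: λ.0

Term B:
  start: (λ.0 (λ.0)) (λ.0)
  step 1: (λ.0) (λ.0)
  step 2: λ.0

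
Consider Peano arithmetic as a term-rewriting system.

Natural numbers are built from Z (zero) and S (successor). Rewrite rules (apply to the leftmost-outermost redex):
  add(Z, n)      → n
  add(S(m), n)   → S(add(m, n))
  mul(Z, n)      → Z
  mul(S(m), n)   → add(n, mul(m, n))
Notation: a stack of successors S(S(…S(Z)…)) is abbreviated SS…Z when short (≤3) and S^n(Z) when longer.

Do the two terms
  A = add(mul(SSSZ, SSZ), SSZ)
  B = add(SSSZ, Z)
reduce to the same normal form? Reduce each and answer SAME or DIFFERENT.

Answer: DIFFERENT — A ⇓ S^8(Z), B ⇓ SSSZ

Working:
Term A:
  start: add(mul(SSSZ, SSZ), SSZ)
  step 1: add(add(SSZ, mul(SSZ, SSZ)), SSZ)
  step 2: add(S(add(SZ, mul(SSZ, SSZ))), SSZ)
  step 3: S(add(add(SZ, mul(SSZ, SSZ)), SSZ))
  step 4: S(add(S(add(Z, mul(SSZ, SSZ))), SSZ))
  step 5: S(S(add(add(Z, mul(SSZ, SSZ)), SSZ)))
  step 6: S(S(add(mul(SSZ, SSZ), SSZ)))
  step 7: S(S(add(add(SSZ, mul(SZ, SSZ)), SSZ)))
  step 8: S(S(add(S(add(SZ, mul(SZ, SSZ))), SSZ)))
  step 9: S(S(S(add(add(SZ, mul(SZ, SSZ)), SSZ))))
  step 10: S(S(S(add(S(add(Z, mul(SZ, SSZ))), SSZ))))
  step 11: S(S(S(S(add(add(Z, mul(SZ, SSZ)), SSZ)))))
  step 12: S(S(S(S(add(mul(SZ, SSZ), SSZ)))))
  step 13: S(S(S(S(add(add(SSZ, mul(Z, SSZ)), SSZ)))))
  step 14: S(S(S(S(add(S(add(SZ, mul(Z, SSZ))), SSZ)))))
  step 15: S(S(S(S(S(add(add(SZ, mul(Z, SSZ)), SSZ))))))
  step 16: S(S(S(S(S(add(S(add(Z, mul(Z, SSZ))), SSZ))))))
  step 17: S(S(S(S(S(S(add(add(Z, mul(Z, SSZ)), SSZ)))))))
  step 18: S(S(S(S(S(S(add(mul(Z, SSZ), SSZ)))))))
  step 19: S(S(S(S(S(S(add(Z, SSZ)))))))
  step 20: S^8(Z)

Term B:
  start: add(SSSZ, Z)
  step 1: S(add(SSZ, Z))
  step 2: S(S(add(SZ, Z)))
  step 3: S(S(S(add(Z, Z))))
  step 4: SSSZ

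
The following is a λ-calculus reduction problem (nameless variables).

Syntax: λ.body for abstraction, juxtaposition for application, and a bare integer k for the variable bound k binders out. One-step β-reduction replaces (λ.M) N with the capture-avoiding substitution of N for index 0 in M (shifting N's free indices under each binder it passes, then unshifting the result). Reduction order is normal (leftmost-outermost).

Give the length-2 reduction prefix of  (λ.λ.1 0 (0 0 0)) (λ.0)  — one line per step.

  start: (λ.λ.1 0 (0 0 0)) (λ.0)
  step 1: λ.(λ.0) 0 (0 0 0)
  step 2: λ.0 (0 0 0)

Answer: after 2 steps: λ.0 (0 0 0)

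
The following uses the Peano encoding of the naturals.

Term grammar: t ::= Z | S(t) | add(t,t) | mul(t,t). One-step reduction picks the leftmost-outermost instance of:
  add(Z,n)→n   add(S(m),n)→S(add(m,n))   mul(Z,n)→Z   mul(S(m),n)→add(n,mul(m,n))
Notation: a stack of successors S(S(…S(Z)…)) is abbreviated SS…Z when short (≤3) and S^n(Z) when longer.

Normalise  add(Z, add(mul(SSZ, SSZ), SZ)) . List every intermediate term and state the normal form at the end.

  start: add(Z, add(mul(SSZ, SSZ), SZ))
  →1  add(mul(SSZ, SSZ), SZ)
  →2  add(add(SSZ, mul(SZ, SSZ)), SZ)
  →3  add(S(add(SZ, mul(SZ, SSZ))), SZ)
  →4  S(add(add(SZ, mul(SZ, SSZ)), SZ))
  →5  S(add(S(add(Z, mul(SZ, SSZ))), SZ))
  →6  S(S(add(add(Z, mul(SZ, SSZ)), SZ)))
  →7  S(S(add(mul(SZ, SSZ), SZ)))
  →8  S(S(add(add(SSZ, mul(Z, SSZ)), SZ)))
  →9  S(S(add(S(add(SZ, mul(Z, SSZ))), SZ)))
  →10  S(S(S(add(add(SZ, mul(Z, SSZ)), SZ))))
  →11  S(S(S(add(S(add(Z, mul(Z, SSZ))), SZ))))
  →12  S(S(S(S(add(add(Z, mul(Z, SSZ)), SZ)))))
  →13  S(S(S(S(add(mul(Z, SSZ), SZ)))))
  →14  S(S(S(S(add(Z, SZ)))))
  →15  S^5(Z)

Answer: normal form = S^5(Z)  (in 15 steps)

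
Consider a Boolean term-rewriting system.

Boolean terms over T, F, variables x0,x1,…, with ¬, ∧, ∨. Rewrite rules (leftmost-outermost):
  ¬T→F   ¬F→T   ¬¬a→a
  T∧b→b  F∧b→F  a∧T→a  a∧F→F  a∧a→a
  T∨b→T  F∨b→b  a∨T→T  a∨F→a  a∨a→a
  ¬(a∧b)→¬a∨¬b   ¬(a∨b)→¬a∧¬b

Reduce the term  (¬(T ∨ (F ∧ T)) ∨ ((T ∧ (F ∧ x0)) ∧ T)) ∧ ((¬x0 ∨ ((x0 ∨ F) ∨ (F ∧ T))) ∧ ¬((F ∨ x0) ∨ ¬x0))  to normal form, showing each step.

  start: (¬(T ∨ (F ∧ T)) ∨ ((T ∧ (F ∧ x0)) ∧ T)) ∧ ((¬x0 ∨ ((x0 ∨ F) ∨ (F ∧ T))) ∧ ¬((F ∨ x0) ∨ ¬x0))
  [1] ((¬T ∧ ¬(F ∧ T)) ∨ ((T ∧ (F ∧ x0)) ∧ T)) ∧ ((¬x0 ∨ ((x0 ∨ F) ∨ (F ∧ T))) ∧ ¬((F ∨ x0) ∨ ¬x0))
  [2] ((F ∧ ¬(F ∧ T)) ∨ ((T ∧ (F ∧ x0)) ∧ T)) ∧ ((¬x0 ∨ ((x0 ∨ F) ∨ (F ∧ T))) ∧ ¬((F ∨ x0) ∨ ¬x0))
  [3] (F ∨ ((T ∧ (F ∧ x0)) ∧ T)) ∧ ((¬x0 ∨ ((x0 ∨ F) ∨ (F ∧ T))) ∧ ¬((F ∨ x0) ∨ ¬x0))
  [4] ((T ∧ (F ∧ x0)) ∧ T) ∧ ((¬x0 ∨ ((x0 ∨ F) ∨ (F ∧ T))) ∧ ¬((F ∨ x0) ∨ ¬x0))
  [5] (T ∧ (F ∧ x0)) ∧ ((¬x0 ∨ ((x0 ∨ F) ∨ (F ∧ T))) ∧ ¬((F ∨ x0) ∨ ¬x0))
  [6] (F ∧ x0) ∧ ((¬x0 ∨ ((x0 ∨ F) ∨ (F ∧ T))) ∧ ¬((F ∨ x0) ∨ ¬x0))
  [7] F ∧ ((¬x0 ∨ ((x0 ∨ F) ∨ (F ∧ T))) ∧ ¬((F ∨ x0) ∨ ¬x0))
  [8] F

Answer: normal form = F  (in 8 steps)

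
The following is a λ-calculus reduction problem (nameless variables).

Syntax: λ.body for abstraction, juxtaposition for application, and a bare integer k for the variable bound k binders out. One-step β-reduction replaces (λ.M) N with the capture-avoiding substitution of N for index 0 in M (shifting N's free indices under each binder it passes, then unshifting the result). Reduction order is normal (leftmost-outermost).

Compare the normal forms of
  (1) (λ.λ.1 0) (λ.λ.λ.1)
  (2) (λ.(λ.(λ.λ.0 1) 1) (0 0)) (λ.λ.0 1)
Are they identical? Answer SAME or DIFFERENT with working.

Answer: DIFFERENT — A ⇓ λ.λ.λ.1, B ⇓ λ.0 (λ.λ.0 1)

Derivation:
Term A:
  start: (λ.λ.1 0) (λ.λ.λ.1)
  →1  λ.(λ.λ.λ.1) 0
  →2  λ.λ.λ.1

Term B:
  start: (λ.(λ.(λ.λ.0 1) 1) (0 0)) (λ.λ.0 1)
  →1  (λ.(λ.λ.0 1) (λ.λ.0 1)) ((λ.λ.0 1) (λ.λ.0 1))
  →2  (λ.λ.0 1) (λ.λ.0 1)
  →3  λ.0 (λ.λ.0 1)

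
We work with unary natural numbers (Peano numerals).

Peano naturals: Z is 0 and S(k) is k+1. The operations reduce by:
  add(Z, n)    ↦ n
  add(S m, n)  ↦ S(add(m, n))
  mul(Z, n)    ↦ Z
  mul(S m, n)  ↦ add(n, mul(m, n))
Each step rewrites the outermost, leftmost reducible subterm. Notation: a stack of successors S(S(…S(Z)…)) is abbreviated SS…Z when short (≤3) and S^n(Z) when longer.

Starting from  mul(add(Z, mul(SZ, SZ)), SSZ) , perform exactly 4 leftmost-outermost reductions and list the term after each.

  start: mul(add(Z, mul(SZ, SZ)), SSZ)
  →1  mul(mul(SZ, SZ), SSZ)
  →2  mul(add(SZ, mul(Z, SZ)), SSZ)
  →3  mul(S(add(Z, mul(Z, SZ))), SSZ)
  →4  add(SSZ, mul(add(Z, mul(Z, SZ)), SSZ))

Answer: after 4 steps: add(SSZ, mul(add(Z, mul(Z, SZ)), SSZ))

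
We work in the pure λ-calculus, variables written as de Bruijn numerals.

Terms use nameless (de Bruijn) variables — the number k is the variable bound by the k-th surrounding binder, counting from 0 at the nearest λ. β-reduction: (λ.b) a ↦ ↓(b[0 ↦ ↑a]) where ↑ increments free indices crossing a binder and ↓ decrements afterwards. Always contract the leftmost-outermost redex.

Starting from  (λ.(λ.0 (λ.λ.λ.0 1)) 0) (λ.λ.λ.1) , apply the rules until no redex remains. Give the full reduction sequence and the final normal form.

Answer: normal form = λ.λ.1  (in 3 steps)

Derivation:
  start: (λ.(λ.0 (λ.λ.λ.0 1)) 0) (λ.λ.λ.1)
  step 1: (λ.0 (λ.λ.λ.0 1)) (λ.λ.λ.1)
  step 2: (λ.λ.λ.1) (λ.λ.λ.0 1)
  step 3: λ.λ.1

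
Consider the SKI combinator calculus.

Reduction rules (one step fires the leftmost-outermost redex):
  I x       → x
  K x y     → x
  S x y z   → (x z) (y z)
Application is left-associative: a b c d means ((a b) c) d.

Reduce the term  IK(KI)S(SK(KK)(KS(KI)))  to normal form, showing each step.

Answer: normal form = I  (in 3 steps)

Reduction:
  start: IK(KI)S(SK(KK)(KS(KI)))
  [1] K(KI)S(SK(KK)(KS(KI)))
  [2] KI(SK(KK)(KS(KI)))
  [3] I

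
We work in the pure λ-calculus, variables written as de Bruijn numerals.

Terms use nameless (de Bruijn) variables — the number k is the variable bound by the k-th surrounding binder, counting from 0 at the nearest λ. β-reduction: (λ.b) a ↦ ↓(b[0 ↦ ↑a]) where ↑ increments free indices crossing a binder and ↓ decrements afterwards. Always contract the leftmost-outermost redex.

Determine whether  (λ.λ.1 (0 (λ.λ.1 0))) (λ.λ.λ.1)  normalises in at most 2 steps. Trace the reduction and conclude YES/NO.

  start: (λ.λ.1 (0 (λ.λ.1 0))) (λ.λ.λ.1)
  step 1: λ.(λ.λ.λ.1) (0 (λ.λ.1 0))
  step 2: λ.λ.λ.1

Answer: YES — reaches normal form λ.λ.λ.1 in 2 ≤ 2 steps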